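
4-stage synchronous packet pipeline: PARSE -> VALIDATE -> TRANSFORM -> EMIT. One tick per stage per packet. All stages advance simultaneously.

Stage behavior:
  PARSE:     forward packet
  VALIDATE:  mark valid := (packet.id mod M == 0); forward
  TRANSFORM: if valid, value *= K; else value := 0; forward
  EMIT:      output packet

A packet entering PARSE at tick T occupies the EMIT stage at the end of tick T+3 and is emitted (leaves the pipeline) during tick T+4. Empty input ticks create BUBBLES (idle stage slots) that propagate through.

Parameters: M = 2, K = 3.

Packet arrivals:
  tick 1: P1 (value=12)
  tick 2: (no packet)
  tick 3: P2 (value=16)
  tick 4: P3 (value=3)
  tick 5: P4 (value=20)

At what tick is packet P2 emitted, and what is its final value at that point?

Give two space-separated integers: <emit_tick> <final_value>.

Tick 1: [PARSE:P1(v=12,ok=F), VALIDATE:-, TRANSFORM:-, EMIT:-] out:-; in:P1
Tick 2: [PARSE:-, VALIDATE:P1(v=12,ok=F), TRANSFORM:-, EMIT:-] out:-; in:-
Tick 3: [PARSE:P2(v=16,ok=F), VALIDATE:-, TRANSFORM:P1(v=0,ok=F), EMIT:-] out:-; in:P2
Tick 4: [PARSE:P3(v=3,ok=F), VALIDATE:P2(v=16,ok=T), TRANSFORM:-, EMIT:P1(v=0,ok=F)] out:-; in:P3
Tick 5: [PARSE:P4(v=20,ok=F), VALIDATE:P3(v=3,ok=F), TRANSFORM:P2(v=48,ok=T), EMIT:-] out:P1(v=0); in:P4
Tick 6: [PARSE:-, VALIDATE:P4(v=20,ok=T), TRANSFORM:P3(v=0,ok=F), EMIT:P2(v=48,ok=T)] out:-; in:-
Tick 7: [PARSE:-, VALIDATE:-, TRANSFORM:P4(v=60,ok=T), EMIT:P3(v=0,ok=F)] out:P2(v=48); in:-
Tick 8: [PARSE:-, VALIDATE:-, TRANSFORM:-, EMIT:P4(v=60,ok=T)] out:P3(v=0); in:-
Tick 9: [PARSE:-, VALIDATE:-, TRANSFORM:-, EMIT:-] out:P4(v=60); in:-
P2: arrives tick 3, valid=True (id=2, id%2=0), emit tick 7, final value 48

Answer: 7 48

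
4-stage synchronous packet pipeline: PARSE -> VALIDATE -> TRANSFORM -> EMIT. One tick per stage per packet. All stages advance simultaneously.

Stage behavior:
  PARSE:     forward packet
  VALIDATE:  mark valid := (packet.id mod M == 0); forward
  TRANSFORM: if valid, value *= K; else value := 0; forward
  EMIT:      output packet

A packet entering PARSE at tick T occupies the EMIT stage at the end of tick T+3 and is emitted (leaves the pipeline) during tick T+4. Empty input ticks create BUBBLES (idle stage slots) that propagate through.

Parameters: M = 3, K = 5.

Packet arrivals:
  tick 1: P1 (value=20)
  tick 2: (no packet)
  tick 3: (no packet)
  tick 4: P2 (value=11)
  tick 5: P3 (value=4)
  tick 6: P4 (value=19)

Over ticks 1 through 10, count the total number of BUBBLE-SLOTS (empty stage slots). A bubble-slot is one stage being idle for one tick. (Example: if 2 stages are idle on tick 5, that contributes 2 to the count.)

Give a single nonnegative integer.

Answer: 24

Derivation:
Tick 1: [PARSE:P1(v=20,ok=F), VALIDATE:-, TRANSFORM:-, EMIT:-] out:-; bubbles=3
Tick 2: [PARSE:-, VALIDATE:P1(v=20,ok=F), TRANSFORM:-, EMIT:-] out:-; bubbles=3
Tick 3: [PARSE:-, VALIDATE:-, TRANSFORM:P1(v=0,ok=F), EMIT:-] out:-; bubbles=3
Tick 4: [PARSE:P2(v=11,ok=F), VALIDATE:-, TRANSFORM:-, EMIT:P1(v=0,ok=F)] out:-; bubbles=2
Tick 5: [PARSE:P3(v=4,ok=F), VALIDATE:P2(v=11,ok=F), TRANSFORM:-, EMIT:-] out:P1(v=0); bubbles=2
Tick 6: [PARSE:P4(v=19,ok=F), VALIDATE:P3(v=4,ok=T), TRANSFORM:P2(v=0,ok=F), EMIT:-] out:-; bubbles=1
Tick 7: [PARSE:-, VALIDATE:P4(v=19,ok=F), TRANSFORM:P3(v=20,ok=T), EMIT:P2(v=0,ok=F)] out:-; bubbles=1
Tick 8: [PARSE:-, VALIDATE:-, TRANSFORM:P4(v=0,ok=F), EMIT:P3(v=20,ok=T)] out:P2(v=0); bubbles=2
Tick 9: [PARSE:-, VALIDATE:-, TRANSFORM:-, EMIT:P4(v=0,ok=F)] out:P3(v=20); bubbles=3
Tick 10: [PARSE:-, VALIDATE:-, TRANSFORM:-, EMIT:-] out:P4(v=0); bubbles=4
Total bubble-slots: 24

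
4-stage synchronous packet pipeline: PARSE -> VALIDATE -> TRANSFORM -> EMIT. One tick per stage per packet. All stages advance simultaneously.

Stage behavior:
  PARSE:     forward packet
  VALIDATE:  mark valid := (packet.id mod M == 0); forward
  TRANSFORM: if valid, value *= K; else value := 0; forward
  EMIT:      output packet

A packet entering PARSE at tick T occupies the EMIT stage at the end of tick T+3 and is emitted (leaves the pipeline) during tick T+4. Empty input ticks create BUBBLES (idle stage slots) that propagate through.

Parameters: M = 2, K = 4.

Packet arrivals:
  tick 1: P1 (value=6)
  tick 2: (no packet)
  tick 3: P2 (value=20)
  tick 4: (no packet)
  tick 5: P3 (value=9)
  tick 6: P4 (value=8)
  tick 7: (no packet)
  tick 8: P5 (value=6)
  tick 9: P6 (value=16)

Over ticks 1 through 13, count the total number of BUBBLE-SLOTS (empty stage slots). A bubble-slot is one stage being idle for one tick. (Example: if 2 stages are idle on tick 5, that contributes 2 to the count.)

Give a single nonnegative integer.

Tick 1: [PARSE:P1(v=6,ok=F), VALIDATE:-, TRANSFORM:-, EMIT:-] out:-; bubbles=3
Tick 2: [PARSE:-, VALIDATE:P1(v=6,ok=F), TRANSFORM:-, EMIT:-] out:-; bubbles=3
Tick 3: [PARSE:P2(v=20,ok=F), VALIDATE:-, TRANSFORM:P1(v=0,ok=F), EMIT:-] out:-; bubbles=2
Tick 4: [PARSE:-, VALIDATE:P2(v=20,ok=T), TRANSFORM:-, EMIT:P1(v=0,ok=F)] out:-; bubbles=2
Tick 5: [PARSE:P3(v=9,ok=F), VALIDATE:-, TRANSFORM:P2(v=80,ok=T), EMIT:-] out:P1(v=0); bubbles=2
Tick 6: [PARSE:P4(v=8,ok=F), VALIDATE:P3(v=9,ok=F), TRANSFORM:-, EMIT:P2(v=80,ok=T)] out:-; bubbles=1
Tick 7: [PARSE:-, VALIDATE:P4(v=8,ok=T), TRANSFORM:P3(v=0,ok=F), EMIT:-] out:P2(v=80); bubbles=2
Tick 8: [PARSE:P5(v=6,ok=F), VALIDATE:-, TRANSFORM:P4(v=32,ok=T), EMIT:P3(v=0,ok=F)] out:-; bubbles=1
Tick 9: [PARSE:P6(v=16,ok=F), VALIDATE:P5(v=6,ok=F), TRANSFORM:-, EMIT:P4(v=32,ok=T)] out:P3(v=0); bubbles=1
Tick 10: [PARSE:-, VALIDATE:P6(v=16,ok=T), TRANSFORM:P5(v=0,ok=F), EMIT:-] out:P4(v=32); bubbles=2
Tick 11: [PARSE:-, VALIDATE:-, TRANSFORM:P6(v=64,ok=T), EMIT:P5(v=0,ok=F)] out:-; bubbles=2
Tick 12: [PARSE:-, VALIDATE:-, TRANSFORM:-, EMIT:P6(v=64,ok=T)] out:P5(v=0); bubbles=3
Tick 13: [PARSE:-, VALIDATE:-, TRANSFORM:-, EMIT:-] out:P6(v=64); bubbles=4
Total bubble-slots: 28

Answer: 28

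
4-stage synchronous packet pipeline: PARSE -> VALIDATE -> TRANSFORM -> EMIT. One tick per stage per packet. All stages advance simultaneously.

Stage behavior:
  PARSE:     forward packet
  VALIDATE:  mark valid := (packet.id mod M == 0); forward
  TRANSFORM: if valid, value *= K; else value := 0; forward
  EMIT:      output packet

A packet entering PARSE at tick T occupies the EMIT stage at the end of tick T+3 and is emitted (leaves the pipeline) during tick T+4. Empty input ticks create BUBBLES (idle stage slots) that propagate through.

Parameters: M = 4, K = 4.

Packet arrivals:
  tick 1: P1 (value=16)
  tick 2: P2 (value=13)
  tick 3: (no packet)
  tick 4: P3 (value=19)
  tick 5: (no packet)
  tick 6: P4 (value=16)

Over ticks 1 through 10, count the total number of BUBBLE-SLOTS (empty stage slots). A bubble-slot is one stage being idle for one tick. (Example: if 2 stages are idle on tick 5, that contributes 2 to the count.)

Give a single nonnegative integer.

Tick 1: [PARSE:P1(v=16,ok=F), VALIDATE:-, TRANSFORM:-, EMIT:-] out:-; bubbles=3
Tick 2: [PARSE:P2(v=13,ok=F), VALIDATE:P1(v=16,ok=F), TRANSFORM:-, EMIT:-] out:-; bubbles=2
Tick 3: [PARSE:-, VALIDATE:P2(v=13,ok=F), TRANSFORM:P1(v=0,ok=F), EMIT:-] out:-; bubbles=2
Tick 4: [PARSE:P3(v=19,ok=F), VALIDATE:-, TRANSFORM:P2(v=0,ok=F), EMIT:P1(v=0,ok=F)] out:-; bubbles=1
Tick 5: [PARSE:-, VALIDATE:P3(v=19,ok=F), TRANSFORM:-, EMIT:P2(v=0,ok=F)] out:P1(v=0); bubbles=2
Tick 6: [PARSE:P4(v=16,ok=F), VALIDATE:-, TRANSFORM:P3(v=0,ok=F), EMIT:-] out:P2(v=0); bubbles=2
Tick 7: [PARSE:-, VALIDATE:P4(v=16,ok=T), TRANSFORM:-, EMIT:P3(v=0,ok=F)] out:-; bubbles=2
Tick 8: [PARSE:-, VALIDATE:-, TRANSFORM:P4(v=64,ok=T), EMIT:-] out:P3(v=0); bubbles=3
Tick 9: [PARSE:-, VALIDATE:-, TRANSFORM:-, EMIT:P4(v=64,ok=T)] out:-; bubbles=3
Tick 10: [PARSE:-, VALIDATE:-, TRANSFORM:-, EMIT:-] out:P4(v=64); bubbles=4
Total bubble-slots: 24

Answer: 24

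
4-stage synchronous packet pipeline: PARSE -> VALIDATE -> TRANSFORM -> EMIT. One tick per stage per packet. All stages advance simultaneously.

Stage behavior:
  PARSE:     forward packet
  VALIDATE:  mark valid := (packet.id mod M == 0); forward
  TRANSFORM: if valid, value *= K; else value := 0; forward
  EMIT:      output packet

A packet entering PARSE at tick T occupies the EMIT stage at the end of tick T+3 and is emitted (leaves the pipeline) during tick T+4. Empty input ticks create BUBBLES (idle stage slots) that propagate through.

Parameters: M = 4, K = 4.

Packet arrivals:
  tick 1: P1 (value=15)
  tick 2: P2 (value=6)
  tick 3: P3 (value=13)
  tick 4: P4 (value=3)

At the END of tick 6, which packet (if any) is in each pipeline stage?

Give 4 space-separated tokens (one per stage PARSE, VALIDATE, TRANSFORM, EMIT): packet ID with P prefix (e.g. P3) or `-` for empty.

Answer: - - P4 P3

Derivation:
Tick 1: [PARSE:P1(v=15,ok=F), VALIDATE:-, TRANSFORM:-, EMIT:-] out:-; in:P1
Tick 2: [PARSE:P2(v=6,ok=F), VALIDATE:P1(v=15,ok=F), TRANSFORM:-, EMIT:-] out:-; in:P2
Tick 3: [PARSE:P3(v=13,ok=F), VALIDATE:P2(v=6,ok=F), TRANSFORM:P1(v=0,ok=F), EMIT:-] out:-; in:P3
Tick 4: [PARSE:P4(v=3,ok=F), VALIDATE:P3(v=13,ok=F), TRANSFORM:P2(v=0,ok=F), EMIT:P1(v=0,ok=F)] out:-; in:P4
Tick 5: [PARSE:-, VALIDATE:P4(v=3,ok=T), TRANSFORM:P3(v=0,ok=F), EMIT:P2(v=0,ok=F)] out:P1(v=0); in:-
Tick 6: [PARSE:-, VALIDATE:-, TRANSFORM:P4(v=12,ok=T), EMIT:P3(v=0,ok=F)] out:P2(v=0); in:-
At end of tick 6: ['-', '-', 'P4', 'P3']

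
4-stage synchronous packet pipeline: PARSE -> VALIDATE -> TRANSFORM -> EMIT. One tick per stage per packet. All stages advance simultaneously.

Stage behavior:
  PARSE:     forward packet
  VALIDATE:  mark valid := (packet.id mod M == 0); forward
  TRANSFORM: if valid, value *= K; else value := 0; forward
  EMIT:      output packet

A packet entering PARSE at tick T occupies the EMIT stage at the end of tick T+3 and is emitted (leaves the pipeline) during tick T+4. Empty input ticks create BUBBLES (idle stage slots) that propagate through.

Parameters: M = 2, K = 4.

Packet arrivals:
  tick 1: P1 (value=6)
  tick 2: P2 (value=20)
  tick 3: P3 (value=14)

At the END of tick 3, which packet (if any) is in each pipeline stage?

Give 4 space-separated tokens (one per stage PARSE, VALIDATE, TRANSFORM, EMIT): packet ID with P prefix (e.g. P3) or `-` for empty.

Answer: P3 P2 P1 -

Derivation:
Tick 1: [PARSE:P1(v=6,ok=F), VALIDATE:-, TRANSFORM:-, EMIT:-] out:-; in:P1
Tick 2: [PARSE:P2(v=20,ok=F), VALIDATE:P1(v=6,ok=F), TRANSFORM:-, EMIT:-] out:-; in:P2
Tick 3: [PARSE:P3(v=14,ok=F), VALIDATE:P2(v=20,ok=T), TRANSFORM:P1(v=0,ok=F), EMIT:-] out:-; in:P3
At end of tick 3: ['P3', 'P2', 'P1', '-']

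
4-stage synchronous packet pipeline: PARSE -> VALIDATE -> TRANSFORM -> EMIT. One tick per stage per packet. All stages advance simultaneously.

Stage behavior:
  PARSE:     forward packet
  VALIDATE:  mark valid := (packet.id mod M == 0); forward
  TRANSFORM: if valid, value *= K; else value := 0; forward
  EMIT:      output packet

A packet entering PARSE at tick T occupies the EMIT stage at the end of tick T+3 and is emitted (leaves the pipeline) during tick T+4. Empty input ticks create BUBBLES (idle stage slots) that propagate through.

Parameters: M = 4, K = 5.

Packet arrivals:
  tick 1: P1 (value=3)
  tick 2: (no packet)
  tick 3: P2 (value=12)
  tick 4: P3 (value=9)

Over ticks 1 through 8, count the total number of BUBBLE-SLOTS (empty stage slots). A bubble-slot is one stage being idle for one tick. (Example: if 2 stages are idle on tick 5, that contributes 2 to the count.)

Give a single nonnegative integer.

Answer: 20

Derivation:
Tick 1: [PARSE:P1(v=3,ok=F), VALIDATE:-, TRANSFORM:-, EMIT:-] out:-; bubbles=3
Tick 2: [PARSE:-, VALIDATE:P1(v=3,ok=F), TRANSFORM:-, EMIT:-] out:-; bubbles=3
Tick 3: [PARSE:P2(v=12,ok=F), VALIDATE:-, TRANSFORM:P1(v=0,ok=F), EMIT:-] out:-; bubbles=2
Tick 4: [PARSE:P3(v=9,ok=F), VALIDATE:P2(v=12,ok=F), TRANSFORM:-, EMIT:P1(v=0,ok=F)] out:-; bubbles=1
Tick 5: [PARSE:-, VALIDATE:P3(v=9,ok=F), TRANSFORM:P2(v=0,ok=F), EMIT:-] out:P1(v=0); bubbles=2
Tick 6: [PARSE:-, VALIDATE:-, TRANSFORM:P3(v=0,ok=F), EMIT:P2(v=0,ok=F)] out:-; bubbles=2
Tick 7: [PARSE:-, VALIDATE:-, TRANSFORM:-, EMIT:P3(v=0,ok=F)] out:P2(v=0); bubbles=3
Tick 8: [PARSE:-, VALIDATE:-, TRANSFORM:-, EMIT:-] out:P3(v=0); bubbles=4
Total bubble-slots: 20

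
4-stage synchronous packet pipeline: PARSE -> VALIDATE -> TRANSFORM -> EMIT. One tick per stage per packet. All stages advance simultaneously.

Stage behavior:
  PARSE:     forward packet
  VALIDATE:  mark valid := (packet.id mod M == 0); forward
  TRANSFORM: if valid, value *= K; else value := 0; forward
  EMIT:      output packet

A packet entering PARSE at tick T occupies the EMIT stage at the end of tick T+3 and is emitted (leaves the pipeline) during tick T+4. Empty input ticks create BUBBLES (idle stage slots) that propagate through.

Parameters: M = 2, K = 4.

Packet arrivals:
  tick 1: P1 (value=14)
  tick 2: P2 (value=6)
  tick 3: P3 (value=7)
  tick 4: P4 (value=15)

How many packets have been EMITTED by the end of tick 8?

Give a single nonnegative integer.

Tick 1: [PARSE:P1(v=14,ok=F), VALIDATE:-, TRANSFORM:-, EMIT:-] out:-; in:P1
Tick 2: [PARSE:P2(v=6,ok=F), VALIDATE:P1(v=14,ok=F), TRANSFORM:-, EMIT:-] out:-; in:P2
Tick 3: [PARSE:P3(v=7,ok=F), VALIDATE:P2(v=6,ok=T), TRANSFORM:P1(v=0,ok=F), EMIT:-] out:-; in:P3
Tick 4: [PARSE:P4(v=15,ok=F), VALIDATE:P3(v=7,ok=F), TRANSFORM:P2(v=24,ok=T), EMIT:P1(v=0,ok=F)] out:-; in:P4
Tick 5: [PARSE:-, VALIDATE:P4(v=15,ok=T), TRANSFORM:P3(v=0,ok=F), EMIT:P2(v=24,ok=T)] out:P1(v=0); in:-
Tick 6: [PARSE:-, VALIDATE:-, TRANSFORM:P4(v=60,ok=T), EMIT:P3(v=0,ok=F)] out:P2(v=24); in:-
Tick 7: [PARSE:-, VALIDATE:-, TRANSFORM:-, EMIT:P4(v=60,ok=T)] out:P3(v=0); in:-
Tick 8: [PARSE:-, VALIDATE:-, TRANSFORM:-, EMIT:-] out:P4(v=60); in:-
Emitted by tick 8: ['P1', 'P2', 'P3', 'P4']

Answer: 4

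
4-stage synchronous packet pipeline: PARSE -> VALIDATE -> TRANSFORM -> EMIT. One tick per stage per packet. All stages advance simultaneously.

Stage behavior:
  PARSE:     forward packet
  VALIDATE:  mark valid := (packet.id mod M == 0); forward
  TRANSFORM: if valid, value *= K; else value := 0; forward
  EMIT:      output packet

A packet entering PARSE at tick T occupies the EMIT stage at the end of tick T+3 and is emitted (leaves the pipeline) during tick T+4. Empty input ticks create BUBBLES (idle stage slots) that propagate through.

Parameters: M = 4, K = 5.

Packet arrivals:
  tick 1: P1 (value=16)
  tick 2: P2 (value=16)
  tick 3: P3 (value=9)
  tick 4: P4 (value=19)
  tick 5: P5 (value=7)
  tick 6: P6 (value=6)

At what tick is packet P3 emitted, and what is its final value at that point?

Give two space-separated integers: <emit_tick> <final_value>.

Tick 1: [PARSE:P1(v=16,ok=F), VALIDATE:-, TRANSFORM:-, EMIT:-] out:-; in:P1
Tick 2: [PARSE:P2(v=16,ok=F), VALIDATE:P1(v=16,ok=F), TRANSFORM:-, EMIT:-] out:-; in:P2
Tick 3: [PARSE:P3(v=9,ok=F), VALIDATE:P2(v=16,ok=F), TRANSFORM:P1(v=0,ok=F), EMIT:-] out:-; in:P3
Tick 4: [PARSE:P4(v=19,ok=F), VALIDATE:P3(v=9,ok=F), TRANSFORM:P2(v=0,ok=F), EMIT:P1(v=0,ok=F)] out:-; in:P4
Tick 5: [PARSE:P5(v=7,ok=F), VALIDATE:P4(v=19,ok=T), TRANSFORM:P3(v=0,ok=F), EMIT:P2(v=0,ok=F)] out:P1(v=0); in:P5
Tick 6: [PARSE:P6(v=6,ok=F), VALIDATE:P5(v=7,ok=F), TRANSFORM:P4(v=95,ok=T), EMIT:P3(v=0,ok=F)] out:P2(v=0); in:P6
Tick 7: [PARSE:-, VALIDATE:P6(v=6,ok=F), TRANSFORM:P5(v=0,ok=F), EMIT:P4(v=95,ok=T)] out:P3(v=0); in:-
Tick 8: [PARSE:-, VALIDATE:-, TRANSFORM:P6(v=0,ok=F), EMIT:P5(v=0,ok=F)] out:P4(v=95); in:-
Tick 9: [PARSE:-, VALIDATE:-, TRANSFORM:-, EMIT:P6(v=0,ok=F)] out:P5(v=0); in:-
Tick 10: [PARSE:-, VALIDATE:-, TRANSFORM:-, EMIT:-] out:P6(v=0); in:-
P3: arrives tick 3, valid=False (id=3, id%4=3), emit tick 7, final value 0

Answer: 7 0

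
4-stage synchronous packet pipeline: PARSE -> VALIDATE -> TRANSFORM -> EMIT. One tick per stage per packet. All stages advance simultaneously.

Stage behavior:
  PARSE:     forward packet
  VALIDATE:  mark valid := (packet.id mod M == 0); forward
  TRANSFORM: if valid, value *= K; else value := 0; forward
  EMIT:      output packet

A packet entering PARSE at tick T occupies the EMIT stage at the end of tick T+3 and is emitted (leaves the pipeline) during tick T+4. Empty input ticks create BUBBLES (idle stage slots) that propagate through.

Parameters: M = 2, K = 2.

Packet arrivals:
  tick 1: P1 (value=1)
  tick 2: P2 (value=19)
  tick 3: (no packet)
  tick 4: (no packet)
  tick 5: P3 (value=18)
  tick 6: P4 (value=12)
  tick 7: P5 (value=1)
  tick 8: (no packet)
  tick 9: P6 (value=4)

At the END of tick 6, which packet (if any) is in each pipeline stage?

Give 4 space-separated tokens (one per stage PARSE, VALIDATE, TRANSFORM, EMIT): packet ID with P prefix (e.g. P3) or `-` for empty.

Answer: P4 P3 - -

Derivation:
Tick 1: [PARSE:P1(v=1,ok=F), VALIDATE:-, TRANSFORM:-, EMIT:-] out:-; in:P1
Tick 2: [PARSE:P2(v=19,ok=F), VALIDATE:P1(v=1,ok=F), TRANSFORM:-, EMIT:-] out:-; in:P2
Tick 3: [PARSE:-, VALIDATE:P2(v=19,ok=T), TRANSFORM:P1(v=0,ok=F), EMIT:-] out:-; in:-
Tick 4: [PARSE:-, VALIDATE:-, TRANSFORM:P2(v=38,ok=T), EMIT:P1(v=0,ok=F)] out:-; in:-
Tick 5: [PARSE:P3(v=18,ok=F), VALIDATE:-, TRANSFORM:-, EMIT:P2(v=38,ok=T)] out:P1(v=0); in:P3
Tick 6: [PARSE:P4(v=12,ok=F), VALIDATE:P3(v=18,ok=F), TRANSFORM:-, EMIT:-] out:P2(v=38); in:P4
At end of tick 6: ['P4', 'P3', '-', '-']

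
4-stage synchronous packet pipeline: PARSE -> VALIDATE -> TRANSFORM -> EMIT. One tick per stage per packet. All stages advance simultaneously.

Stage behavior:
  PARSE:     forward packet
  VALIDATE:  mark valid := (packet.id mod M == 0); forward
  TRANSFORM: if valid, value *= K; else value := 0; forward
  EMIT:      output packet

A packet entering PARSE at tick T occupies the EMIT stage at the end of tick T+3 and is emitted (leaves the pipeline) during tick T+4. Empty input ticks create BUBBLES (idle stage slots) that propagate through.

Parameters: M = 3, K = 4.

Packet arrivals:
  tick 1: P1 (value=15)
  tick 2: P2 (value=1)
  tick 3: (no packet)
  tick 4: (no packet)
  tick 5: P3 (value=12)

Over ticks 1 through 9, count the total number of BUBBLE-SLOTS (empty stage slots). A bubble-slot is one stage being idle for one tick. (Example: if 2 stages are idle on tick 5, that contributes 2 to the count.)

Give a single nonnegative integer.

Answer: 24

Derivation:
Tick 1: [PARSE:P1(v=15,ok=F), VALIDATE:-, TRANSFORM:-, EMIT:-] out:-; bubbles=3
Tick 2: [PARSE:P2(v=1,ok=F), VALIDATE:P1(v=15,ok=F), TRANSFORM:-, EMIT:-] out:-; bubbles=2
Tick 3: [PARSE:-, VALIDATE:P2(v=1,ok=F), TRANSFORM:P1(v=0,ok=F), EMIT:-] out:-; bubbles=2
Tick 4: [PARSE:-, VALIDATE:-, TRANSFORM:P2(v=0,ok=F), EMIT:P1(v=0,ok=F)] out:-; bubbles=2
Tick 5: [PARSE:P3(v=12,ok=F), VALIDATE:-, TRANSFORM:-, EMIT:P2(v=0,ok=F)] out:P1(v=0); bubbles=2
Tick 6: [PARSE:-, VALIDATE:P3(v=12,ok=T), TRANSFORM:-, EMIT:-] out:P2(v=0); bubbles=3
Tick 7: [PARSE:-, VALIDATE:-, TRANSFORM:P3(v=48,ok=T), EMIT:-] out:-; bubbles=3
Tick 8: [PARSE:-, VALIDATE:-, TRANSFORM:-, EMIT:P3(v=48,ok=T)] out:-; bubbles=3
Tick 9: [PARSE:-, VALIDATE:-, TRANSFORM:-, EMIT:-] out:P3(v=48); bubbles=4
Total bubble-slots: 24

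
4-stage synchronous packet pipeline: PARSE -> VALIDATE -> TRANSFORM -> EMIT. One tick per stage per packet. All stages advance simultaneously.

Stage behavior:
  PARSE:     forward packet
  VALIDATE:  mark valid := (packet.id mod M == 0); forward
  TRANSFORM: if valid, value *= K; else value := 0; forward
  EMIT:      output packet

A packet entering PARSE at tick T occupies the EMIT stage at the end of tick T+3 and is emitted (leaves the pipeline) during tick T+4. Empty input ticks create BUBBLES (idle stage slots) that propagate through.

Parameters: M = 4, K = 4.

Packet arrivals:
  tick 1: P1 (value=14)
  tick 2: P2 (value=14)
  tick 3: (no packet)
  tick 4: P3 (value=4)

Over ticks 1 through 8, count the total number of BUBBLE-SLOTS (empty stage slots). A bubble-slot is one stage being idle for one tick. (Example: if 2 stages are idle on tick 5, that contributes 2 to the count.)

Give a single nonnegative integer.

Tick 1: [PARSE:P1(v=14,ok=F), VALIDATE:-, TRANSFORM:-, EMIT:-] out:-; bubbles=3
Tick 2: [PARSE:P2(v=14,ok=F), VALIDATE:P1(v=14,ok=F), TRANSFORM:-, EMIT:-] out:-; bubbles=2
Tick 3: [PARSE:-, VALIDATE:P2(v=14,ok=F), TRANSFORM:P1(v=0,ok=F), EMIT:-] out:-; bubbles=2
Tick 4: [PARSE:P3(v=4,ok=F), VALIDATE:-, TRANSFORM:P2(v=0,ok=F), EMIT:P1(v=0,ok=F)] out:-; bubbles=1
Tick 5: [PARSE:-, VALIDATE:P3(v=4,ok=F), TRANSFORM:-, EMIT:P2(v=0,ok=F)] out:P1(v=0); bubbles=2
Tick 6: [PARSE:-, VALIDATE:-, TRANSFORM:P3(v=0,ok=F), EMIT:-] out:P2(v=0); bubbles=3
Tick 7: [PARSE:-, VALIDATE:-, TRANSFORM:-, EMIT:P3(v=0,ok=F)] out:-; bubbles=3
Tick 8: [PARSE:-, VALIDATE:-, TRANSFORM:-, EMIT:-] out:P3(v=0); bubbles=4
Total bubble-slots: 20

Answer: 20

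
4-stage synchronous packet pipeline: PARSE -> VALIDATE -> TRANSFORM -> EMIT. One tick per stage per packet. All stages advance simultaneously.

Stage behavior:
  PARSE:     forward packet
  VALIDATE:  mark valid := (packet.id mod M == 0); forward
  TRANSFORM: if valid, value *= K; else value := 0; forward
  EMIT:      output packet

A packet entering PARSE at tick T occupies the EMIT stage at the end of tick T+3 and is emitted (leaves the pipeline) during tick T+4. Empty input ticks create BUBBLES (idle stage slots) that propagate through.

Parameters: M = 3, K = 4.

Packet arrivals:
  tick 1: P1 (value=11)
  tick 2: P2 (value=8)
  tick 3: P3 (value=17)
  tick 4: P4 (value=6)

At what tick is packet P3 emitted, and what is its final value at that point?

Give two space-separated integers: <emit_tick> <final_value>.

Tick 1: [PARSE:P1(v=11,ok=F), VALIDATE:-, TRANSFORM:-, EMIT:-] out:-; in:P1
Tick 2: [PARSE:P2(v=8,ok=F), VALIDATE:P1(v=11,ok=F), TRANSFORM:-, EMIT:-] out:-; in:P2
Tick 3: [PARSE:P3(v=17,ok=F), VALIDATE:P2(v=8,ok=F), TRANSFORM:P1(v=0,ok=F), EMIT:-] out:-; in:P3
Tick 4: [PARSE:P4(v=6,ok=F), VALIDATE:P3(v=17,ok=T), TRANSFORM:P2(v=0,ok=F), EMIT:P1(v=0,ok=F)] out:-; in:P4
Tick 5: [PARSE:-, VALIDATE:P4(v=6,ok=F), TRANSFORM:P3(v=68,ok=T), EMIT:P2(v=0,ok=F)] out:P1(v=0); in:-
Tick 6: [PARSE:-, VALIDATE:-, TRANSFORM:P4(v=0,ok=F), EMIT:P3(v=68,ok=T)] out:P2(v=0); in:-
Tick 7: [PARSE:-, VALIDATE:-, TRANSFORM:-, EMIT:P4(v=0,ok=F)] out:P3(v=68); in:-
Tick 8: [PARSE:-, VALIDATE:-, TRANSFORM:-, EMIT:-] out:P4(v=0); in:-
P3: arrives tick 3, valid=True (id=3, id%3=0), emit tick 7, final value 68

Answer: 7 68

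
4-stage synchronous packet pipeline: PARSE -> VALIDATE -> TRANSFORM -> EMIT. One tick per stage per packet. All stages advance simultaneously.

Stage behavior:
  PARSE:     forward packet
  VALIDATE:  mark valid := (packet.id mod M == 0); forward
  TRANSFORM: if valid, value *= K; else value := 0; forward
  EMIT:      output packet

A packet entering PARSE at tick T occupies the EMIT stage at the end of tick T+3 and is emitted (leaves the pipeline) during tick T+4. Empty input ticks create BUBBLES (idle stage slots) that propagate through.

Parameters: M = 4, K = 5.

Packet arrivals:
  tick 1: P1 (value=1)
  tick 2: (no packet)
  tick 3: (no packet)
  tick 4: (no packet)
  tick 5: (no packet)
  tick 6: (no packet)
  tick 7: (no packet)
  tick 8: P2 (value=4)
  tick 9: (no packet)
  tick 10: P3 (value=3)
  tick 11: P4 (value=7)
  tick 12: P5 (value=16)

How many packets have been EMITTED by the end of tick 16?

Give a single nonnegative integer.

Answer: 5

Derivation:
Tick 1: [PARSE:P1(v=1,ok=F), VALIDATE:-, TRANSFORM:-, EMIT:-] out:-; in:P1
Tick 2: [PARSE:-, VALIDATE:P1(v=1,ok=F), TRANSFORM:-, EMIT:-] out:-; in:-
Tick 3: [PARSE:-, VALIDATE:-, TRANSFORM:P1(v=0,ok=F), EMIT:-] out:-; in:-
Tick 4: [PARSE:-, VALIDATE:-, TRANSFORM:-, EMIT:P1(v=0,ok=F)] out:-; in:-
Tick 5: [PARSE:-, VALIDATE:-, TRANSFORM:-, EMIT:-] out:P1(v=0); in:-
Tick 6: [PARSE:-, VALIDATE:-, TRANSFORM:-, EMIT:-] out:-; in:-
Tick 7: [PARSE:-, VALIDATE:-, TRANSFORM:-, EMIT:-] out:-; in:-
Tick 8: [PARSE:P2(v=4,ok=F), VALIDATE:-, TRANSFORM:-, EMIT:-] out:-; in:P2
Tick 9: [PARSE:-, VALIDATE:P2(v=4,ok=F), TRANSFORM:-, EMIT:-] out:-; in:-
Tick 10: [PARSE:P3(v=3,ok=F), VALIDATE:-, TRANSFORM:P2(v=0,ok=F), EMIT:-] out:-; in:P3
Tick 11: [PARSE:P4(v=7,ok=F), VALIDATE:P3(v=3,ok=F), TRANSFORM:-, EMIT:P2(v=0,ok=F)] out:-; in:P4
Tick 12: [PARSE:P5(v=16,ok=F), VALIDATE:P4(v=7,ok=T), TRANSFORM:P3(v=0,ok=F), EMIT:-] out:P2(v=0); in:P5
Tick 13: [PARSE:-, VALIDATE:P5(v=16,ok=F), TRANSFORM:P4(v=35,ok=T), EMIT:P3(v=0,ok=F)] out:-; in:-
Tick 14: [PARSE:-, VALIDATE:-, TRANSFORM:P5(v=0,ok=F), EMIT:P4(v=35,ok=T)] out:P3(v=0); in:-
Tick 15: [PARSE:-, VALIDATE:-, TRANSFORM:-, EMIT:P5(v=0,ok=F)] out:P4(v=35); in:-
Tick 16: [PARSE:-, VALIDATE:-, TRANSFORM:-, EMIT:-] out:P5(v=0); in:-
Emitted by tick 16: ['P1', 'P2', 'P3', 'P4', 'P5']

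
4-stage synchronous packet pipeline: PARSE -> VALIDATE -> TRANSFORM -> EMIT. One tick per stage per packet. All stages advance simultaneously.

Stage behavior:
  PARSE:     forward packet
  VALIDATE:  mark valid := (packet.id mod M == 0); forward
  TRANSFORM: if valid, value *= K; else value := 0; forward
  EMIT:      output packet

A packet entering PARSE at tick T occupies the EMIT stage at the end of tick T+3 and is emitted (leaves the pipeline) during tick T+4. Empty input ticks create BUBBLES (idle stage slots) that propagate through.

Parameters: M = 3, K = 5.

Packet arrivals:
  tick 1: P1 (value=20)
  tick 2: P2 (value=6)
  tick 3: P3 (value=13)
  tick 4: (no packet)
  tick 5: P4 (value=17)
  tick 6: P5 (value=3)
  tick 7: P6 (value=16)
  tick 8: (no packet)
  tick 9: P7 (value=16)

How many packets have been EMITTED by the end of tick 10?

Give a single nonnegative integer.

Answer: 5

Derivation:
Tick 1: [PARSE:P1(v=20,ok=F), VALIDATE:-, TRANSFORM:-, EMIT:-] out:-; in:P1
Tick 2: [PARSE:P2(v=6,ok=F), VALIDATE:P1(v=20,ok=F), TRANSFORM:-, EMIT:-] out:-; in:P2
Tick 3: [PARSE:P3(v=13,ok=F), VALIDATE:P2(v=6,ok=F), TRANSFORM:P1(v=0,ok=F), EMIT:-] out:-; in:P3
Tick 4: [PARSE:-, VALIDATE:P3(v=13,ok=T), TRANSFORM:P2(v=0,ok=F), EMIT:P1(v=0,ok=F)] out:-; in:-
Tick 5: [PARSE:P4(v=17,ok=F), VALIDATE:-, TRANSFORM:P3(v=65,ok=T), EMIT:P2(v=0,ok=F)] out:P1(v=0); in:P4
Tick 6: [PARSE:P5(v=3,ok=F), VALIDATE:P4(v=17,ok=F), TRANSFORM:-, EMIT:P3(v=65,ok=T)] out:P2(v=0); in:P5
Tick 7: [PARSE:P6(v=16,ok=F), VALIDATE:P5(v=3,ok=F), TRANSFORM:P4(v=0,ok=F), EMIT:-] out:P3(v=65); in:P6
Tick 8: [PARSE:-, VALIDATE:P6(v=16,ok=T), TRANSFORM:P5(v=0,ok=F), EMIT:P4(v=0,ok=F)] out:-; in:-
Tick 9: [PARSE:P7(v=16,ok=F), VALIDATE:-, TRANSFORM:P6(v=80,ok=T), EMIT:P5(v=0,ok=F)] out:P4(v=0); in:P7
Tick 10: [PARSE:-, VALIDATE:P7(v=16,ok=F), TRANSFORM:-, EMIT:P6(v=80,ok=T)] out:P5(v=0); in:-
Emitted by tick 10: ['P1', 'P2', 'P3', 'P4', 'P5']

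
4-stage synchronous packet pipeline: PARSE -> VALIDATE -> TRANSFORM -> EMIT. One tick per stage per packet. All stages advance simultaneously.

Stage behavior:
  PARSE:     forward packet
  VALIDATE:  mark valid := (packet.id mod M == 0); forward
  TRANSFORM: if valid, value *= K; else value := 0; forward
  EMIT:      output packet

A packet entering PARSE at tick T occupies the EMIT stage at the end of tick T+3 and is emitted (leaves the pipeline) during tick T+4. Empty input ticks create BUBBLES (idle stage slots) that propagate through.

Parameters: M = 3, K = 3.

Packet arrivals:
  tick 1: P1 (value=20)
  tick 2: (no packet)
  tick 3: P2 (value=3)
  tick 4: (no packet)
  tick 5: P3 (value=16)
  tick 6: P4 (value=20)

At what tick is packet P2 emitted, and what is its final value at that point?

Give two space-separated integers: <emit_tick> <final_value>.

Tick 1: [PARSE:P1(v=20,ok=F), VALIDATE:-, TRANSFORM:-, EMIT:-] out:-; in:P1
Tick 2: [PARSE:-, VALIDATE:P1(v=20,ok=F), TRANSFORM:-, EMIT:-] out:-; in:-
Tick 3: [PARSE:P2(v=3,ok=F), VALIDATE:-, TRANSFORM:P1(v=0,ok=F), EMIT:-] out:-; in:P2
Tick 4: [PARSE:-, VALIDATE:P2(v=3,ok=F), TRANSFORM:-, EMIT:P1(v=0,ok=F)] out:-; in:-
Tick 5: [PARSE:P3(v=16,ok=F), VALIDATE:-, TRANSFORM:P2(v=0,ok=F), EMIT:-] out:P1(v=0); in:P3
Tick 6: [PARSE:P4(v=20,ok=F), VALIDATE:P3(v=16,ok=T), TRANSFORM:-, EMIT:P2(v=0,ok=F)] out:-; in:P4
Tick 7: [PARSE:-, VALIDATE:P4(v=20,ok=F), TRANSFORM:P3(v=48,ok=T), EMIT:-] out:P2(v=0); in:-
Tick 8: [PARSE:-, VALIDATE:-, TRANSFORM:P4(v=0,ok=F), EMIT:P3(v=48,ok=T)] out:-; in:-
Tick 9: [PARSE:-, VALIDATE:-, TRANSFORM:-, EMIT:P4(v=0,ok=F)] out:P3(v=48); in:-
Tick 10: [PARSE:-, VALIDATE:-, TRANSFORM:-, EMIT:-] out:P4(v=0); in:-
P2: arrives tick 3, valid=False (id=2, id%3=2), emit tick 7, final value 0

Answer: 7 0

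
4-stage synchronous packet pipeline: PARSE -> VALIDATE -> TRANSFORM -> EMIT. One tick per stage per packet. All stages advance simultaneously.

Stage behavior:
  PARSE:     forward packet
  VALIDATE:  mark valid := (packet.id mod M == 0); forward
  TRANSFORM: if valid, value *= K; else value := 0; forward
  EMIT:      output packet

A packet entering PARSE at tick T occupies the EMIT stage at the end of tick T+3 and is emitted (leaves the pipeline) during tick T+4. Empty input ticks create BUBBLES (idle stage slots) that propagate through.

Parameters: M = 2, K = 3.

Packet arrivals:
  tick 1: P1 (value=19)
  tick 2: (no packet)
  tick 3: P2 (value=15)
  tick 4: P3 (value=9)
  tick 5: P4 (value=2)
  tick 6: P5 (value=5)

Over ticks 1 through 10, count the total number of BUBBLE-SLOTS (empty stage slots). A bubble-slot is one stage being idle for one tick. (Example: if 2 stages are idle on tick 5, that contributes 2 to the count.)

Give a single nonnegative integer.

Tick 1: [PARSE:P1(v=19,ok=F), VALIDATE:-, TRANSFORM:-, EMIT:-] out:-; bubbles=3
Tick 2: [PARSE:-, VALIDATE:P1(v=19,ok=F), TRANSFORM:-, EMIT:-] out:-; bubbles=3
Tick 3: [PARSE:P2(v=15,ok=F), VALIDATE:-, TRANSFORM:P1(v=0,ok=F), EMIT:-] out:-; bubbles=2
Tick 4: [PARSE:P3(v=9,ok=F), VALIDATE:P2(v=15,ok=T), TRANSFORM:-, EMIT:P1(v=0,ok=F)] out:-; bubbles=1
Tick 5: [PARSE:P4(v=2,ok=F), VALIDATE:P3(v=9,ok=F), TRANSFORM:P2(v=45,ok=T), EMIT:-] out:P1(v=0); bubbles=1
Tick 6: [PARSE:P5(v=5,ok=F), VALIDATE:P4(v=2,ok=T), TRANSFORM:P3(v=0,ok=F), EMIT:P2(v=45,ok=T)] out:-; bubbles=0
Tick 7: [PARSE:-, VALIDATE:P5(v=5,ok=F), TRANSFORM:P4(v=6,ok=T), EMIT:P3(v=0,ok=F)] out:P2(v=45); bubbles=1
Tick 8: [PARSE:-, VALIDATE:-, TRANSFORM:P5(v=0,ok=F), EMIT:P4(v=6,ok=T)] out:P3(v=0); bubbles=2
Tick 9: [PARSE:-, VALIDATE:-, TRANSFORM:-, EMIT:P5(v=0,ok=F)] out:P4(v=6); bubbles=3
Tick 10: [PARSE:-, VALIDATE:-, TRANSFORM:-, EMIT:-] out:P5(v=0); bubbles=4
Total bubble-slots: 20

Answer: 20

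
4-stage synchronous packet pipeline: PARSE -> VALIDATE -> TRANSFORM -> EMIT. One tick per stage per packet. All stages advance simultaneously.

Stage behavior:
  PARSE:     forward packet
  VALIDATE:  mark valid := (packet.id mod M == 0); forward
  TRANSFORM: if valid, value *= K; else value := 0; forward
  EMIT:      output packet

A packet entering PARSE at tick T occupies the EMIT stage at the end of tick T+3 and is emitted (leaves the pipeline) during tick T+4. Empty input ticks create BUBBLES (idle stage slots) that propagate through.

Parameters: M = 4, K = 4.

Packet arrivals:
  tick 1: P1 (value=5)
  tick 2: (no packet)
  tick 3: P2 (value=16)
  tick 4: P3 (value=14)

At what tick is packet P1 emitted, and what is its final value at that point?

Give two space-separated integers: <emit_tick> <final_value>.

Answer: 5 0

Derivation:
Tick 1: [PARSE:P1(v=5,ok=F), VALIDATE:-, TRANSFORM:-, EMIT:-] out:-; in:P1
Tick 2: [PARSE:-, VALIDATE:P1(v=5,ok=F), TRANSFORM:-, EMIT:-] out:-; in:-
Tick 3: [PARSE:P2(v=16,ok=F), VALIDATE:-, TRANSFORM:P1(v=0,ok=F), EMIT:-] out:-; in:P2
Tick 4: [PARSE:P3(v=14,ok=F), VALIDATE:P2(v=16,ok=F), TRANSFORM:-, EMIT:P1(v=0,ok=F)] out:-; in:P3
Tick 5: [PARSE:-, VALIDATE:P3(v=14,ok=F), TRANSFORM:P2(v=0,ok=F), EMIT:-] out:P1(v=0); in:-
Tick 6: [PARSE:-, VALIDATE:-, TRANSFORM:P3(v=0,ok=F), EMIT:P2(v=0,ok=F)] out:-; in:-
Tick 7: [PARSE:-, VALIDATE:-, TRANSFORM:-, EMIT:P3(v=0,ok=F)] out:P2(v=0); in:-
Tick 8: [PARSE:-, VALIDATE:-, TRANSFORM:-, EMIT:-] out:P3(v=0); in:-
P1: arrives tick 1, valid=False (id=1, id%4=1), emit tick 5, final value 0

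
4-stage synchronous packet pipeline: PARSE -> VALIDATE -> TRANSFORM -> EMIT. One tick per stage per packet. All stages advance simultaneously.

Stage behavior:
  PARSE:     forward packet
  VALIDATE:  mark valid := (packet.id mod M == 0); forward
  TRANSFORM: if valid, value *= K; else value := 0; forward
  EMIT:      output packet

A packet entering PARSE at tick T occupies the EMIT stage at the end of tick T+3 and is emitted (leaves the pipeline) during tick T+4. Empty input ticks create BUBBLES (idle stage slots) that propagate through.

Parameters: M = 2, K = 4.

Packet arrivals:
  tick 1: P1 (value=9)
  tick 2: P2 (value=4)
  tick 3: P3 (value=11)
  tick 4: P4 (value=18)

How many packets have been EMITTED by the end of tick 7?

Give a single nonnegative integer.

Tick 1: [PARSE:P1(v=9,ok=F), VALIDATE:-, TRANSFORM:-, EMIT:-] out:-; in:P1
Tick 2: [PARSE:P2(v=4,ok=F), VALIDATE:P1(v=9,ok=F), TRANSFORM:-, EMIT:-] out:-; in:P2
Tick 3: [PARSE:P3(v=11,ok=F), VALIDATE:P2(v=4,ok=T), TRANSFORM:P1(v=0,ok=F), EMIT:-] out:-; in:P3
Tick 4: [PARSE:P4(v=18,ok=F), VALIDATE:P3(v=11,ok=F), TRANSFORM:P2(v=16,ok=T), EMIT:P1(v=0,ok=F)] out:-; in:P4
Tick 5: [PARSE:-, VALIDATE:P4(v=18,ok=T), TRANSFORM:P3(v=0,ok=F), EMIT:P2(v=16,ok=T)] out:P1(v=0); in:-
Tick 6: [PARSE:-, VALIDATE:-, TRANSFORM:P4(v=72,ok=T), EMIT:P3(v=0,ok=F)] out:P2(v=16); in:-
Tick 7: [PARSE:-, VALIDATE:-, TRANSFORM:-, EMIT:P4(v=72,ok=T)] out:P3(v=0); in:-
Emitted by tick 7: ['P1', 'P2', 'P3']

Answer: 3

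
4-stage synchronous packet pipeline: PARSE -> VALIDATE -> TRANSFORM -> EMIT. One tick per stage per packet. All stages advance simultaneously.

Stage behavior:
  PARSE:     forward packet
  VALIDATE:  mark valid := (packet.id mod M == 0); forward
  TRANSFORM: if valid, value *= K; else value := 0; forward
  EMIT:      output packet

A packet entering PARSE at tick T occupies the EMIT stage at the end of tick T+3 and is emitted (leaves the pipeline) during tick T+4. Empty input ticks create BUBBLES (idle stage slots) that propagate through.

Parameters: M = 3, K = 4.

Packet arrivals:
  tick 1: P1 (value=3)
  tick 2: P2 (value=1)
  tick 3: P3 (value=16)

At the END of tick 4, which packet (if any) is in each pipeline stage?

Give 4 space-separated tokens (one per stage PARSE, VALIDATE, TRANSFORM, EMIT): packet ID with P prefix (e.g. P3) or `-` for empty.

Answer: - P3 P2 P1

Derivation:
Tick 1: [PARSE:P1(v=3,ok=F), VALIDATE:-, TRANSFORM:-, EMIT:-] out:-; in:P1
Tick 2: [PARSE:P2(v=1,ok=F), VALIDATE:P1(v=3,ok=F), TRANSFORM:-, EMIT:-] out:-; in:P2
Tick 3: [PARSE:P3(v=16,ok=F), VALIDATE:P2(v=1,ok=F), TRANSFORM:P1(v=0,ok=F), EMIT:-] out:-; in:P3
Tick 4: [PARSE:-, VALIDATE:P3(v=16,ok=T), TRANSFORM:P2(v=0,ok=F), EMIT:P1(v=0,ok=F)] out:-; in:-
At end of tick 4: ['-', 'P3', 'P2', 'P1']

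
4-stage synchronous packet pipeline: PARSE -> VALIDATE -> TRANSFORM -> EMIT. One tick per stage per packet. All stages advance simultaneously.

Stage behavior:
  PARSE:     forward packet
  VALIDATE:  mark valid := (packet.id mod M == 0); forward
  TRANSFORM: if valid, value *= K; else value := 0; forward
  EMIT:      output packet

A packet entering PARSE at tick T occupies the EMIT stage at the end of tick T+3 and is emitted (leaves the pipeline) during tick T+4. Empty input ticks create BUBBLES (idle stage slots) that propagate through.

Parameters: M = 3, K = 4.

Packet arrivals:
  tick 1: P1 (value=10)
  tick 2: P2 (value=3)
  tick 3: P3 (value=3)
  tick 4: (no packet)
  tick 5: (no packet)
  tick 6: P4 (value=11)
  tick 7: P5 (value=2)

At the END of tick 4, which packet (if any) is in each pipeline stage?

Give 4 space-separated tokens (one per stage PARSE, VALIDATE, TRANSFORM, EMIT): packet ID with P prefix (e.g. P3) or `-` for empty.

Tick 1: [PARSE:P1(v=10,ok=F), VALIDATE:-, TRANSFORM:-, EMIT:-] out:-; in:P1
Tick 2: [PARSE:P2(v=3,ok=F), VALIDATE:P1(v=10,ok=F), TRANSFORM:-, EMIT:-] out:-; in:P2
Tick 3: [PARSE:P3(v=3,ok=F), VALIDATE:P2(v=3,ok=F), TRANSFORM:P1(v=0,ok=F), EMIT:-] out:-; in:P3
Tick 4: [PARSE:-, VALIDATE:P3(v=3,ok=T), TRANSFORM:P2(v=0,ok=F), EMIT:P1(v=0,ok=F)] out:-; in:-
At end of tick 4: ['-', 'P3', 'P2', 'P1']

Answer: - P3 P2 P1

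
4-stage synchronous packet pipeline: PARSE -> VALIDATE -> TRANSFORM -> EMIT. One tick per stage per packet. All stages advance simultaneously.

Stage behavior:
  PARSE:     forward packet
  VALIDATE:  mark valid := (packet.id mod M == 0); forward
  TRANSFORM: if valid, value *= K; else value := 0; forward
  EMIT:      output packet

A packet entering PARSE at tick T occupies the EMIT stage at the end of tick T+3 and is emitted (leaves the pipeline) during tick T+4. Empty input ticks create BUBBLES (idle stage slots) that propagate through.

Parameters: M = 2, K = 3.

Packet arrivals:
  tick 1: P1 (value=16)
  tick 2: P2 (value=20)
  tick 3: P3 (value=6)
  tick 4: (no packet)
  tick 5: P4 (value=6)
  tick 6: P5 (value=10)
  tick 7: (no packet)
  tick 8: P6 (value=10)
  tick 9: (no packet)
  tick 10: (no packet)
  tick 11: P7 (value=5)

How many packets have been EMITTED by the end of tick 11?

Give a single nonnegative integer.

Answer: 5

Derivation:
Tick 1: [PARSE:P1(v=16,ok=F), VALIDATE:-, TRANSFORM:-, EMIT:-] out:-; in:P1
Tick 2: [PARSE:P2(v=20,ok=F), VALIDATE:P1(v=16,ok=F), TRANSFORM:-, EMIT:-] out:-; in:P2
Tick 3: [PARSE:P3(v=6,ok=F), VALIDATE:P2(v=20,ok=T), TRANSFORM:P1(v=0,ok=F), EMIT:-] out:-; in:P3
Tick 4: [PARSE:-, VALIDATE:P3(v=6,ok=F), TRANSFORM:P2(v=60,ok=T), EMIT:P1(v=0,ok=F)] out:-; in:-
Tick 5: [PARSE:P4(v=6,ok=F), VALIDATE:-, TRANSFORM:P3(v=0,ok=F), EMIT:P2(v=60,ok=T)] out:P1(v=0); in:P4
Tick 6: [PARSE:P5(v=10,ok=F), VALIDATE:P4(v=6,ok=T), TRANSFORM:-, EMIT:P3(v=0,ok=F)] out:P2(v=60); in:P5
Tick 7: [PARSE:-, VALIDATE:P5(v=10,ok=F), TRANSFORM:P4(v=18,ok=T), EMIT:-] out:P3(v=0); in:-
Tick 8: [PARSE:P6(v=10,ok=F), VALIDATE:-, TRANSFORM:P5(v=0,ok=F), EMIT:P4(v=18,ok=T)] out:-; in:P6
Tick 9: [PARSE:-, VALIDATE:P6(v=10,ok=T), TRANSFORM:-, EMIT:P5(v=0,ok=F)] out:P4(v=18); in:-
Tick 10: [PARSE:-, VALIDATE:-, TRANSFORM:P6(v=30,ok=T), EMIT:-] out:P5(v=0); in:-
Tick 11: [PARSE:P7(v=5,ok=F), VALIDATE:-, TRANSFORM:-, EMIT:P6(v=30,ok=T)] out:-; in:P7
Emitted by tick 11: ['P1', 'P2', 'P3', 'P4', 'P5']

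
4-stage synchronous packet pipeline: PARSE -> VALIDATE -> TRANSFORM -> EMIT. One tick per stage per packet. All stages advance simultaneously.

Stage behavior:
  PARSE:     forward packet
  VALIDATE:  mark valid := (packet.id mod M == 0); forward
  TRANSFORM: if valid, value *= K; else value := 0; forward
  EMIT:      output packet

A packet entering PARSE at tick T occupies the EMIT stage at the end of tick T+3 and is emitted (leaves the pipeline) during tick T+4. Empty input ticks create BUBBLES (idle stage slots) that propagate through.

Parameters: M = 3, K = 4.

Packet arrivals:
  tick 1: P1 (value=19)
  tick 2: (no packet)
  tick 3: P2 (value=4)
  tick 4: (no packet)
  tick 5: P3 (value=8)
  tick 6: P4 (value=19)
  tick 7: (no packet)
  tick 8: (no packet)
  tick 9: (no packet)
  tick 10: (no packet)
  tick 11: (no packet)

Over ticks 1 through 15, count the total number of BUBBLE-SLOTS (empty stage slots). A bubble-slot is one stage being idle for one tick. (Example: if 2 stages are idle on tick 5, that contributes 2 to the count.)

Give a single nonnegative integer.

Answer: 44

Derivation:
Tick 1: [PARSE:P1(v=19,ok=F), VALIDATE:-, TRANSFORM:-, EMIT:-] out:-; bubbles=3
Tick 2: [PARSE:-, VALIDATE:P1(v=19,ok=F), TRANSFORM:-, EMIT:-] out:-; bubbles=3
Tick 3: [PARSE:P2(v=4,ok=F), VALIDATE:-, TRANSFORM:P1(v=0,ok=F), EMIT:-] out:-; bubbles=2
Tick 4: [PARSE:-, VALIDATE:P2(v=4,ok=F), TRANSFORM:-, EMIT:P1(v=0,ok=F)] out:-; bubbles=2
Tick 5: [PARSE:P3(v=8,ok=F), VALIDATE:-, TRANSFORM:P2(v=0,ok=F), EMIT:-] out:P1(v=0); bubbles=2
Tick 6: [PARSE:P4(v=19,ok=F), VALIDATE:P3(v=8,ok=T), TRANSFORM:-, EMIT:P2(v=0,ok=F)] out:-; bubbles=1
Tick 7: [PARSE:-, VALIDATE:P4(v=19,ok=F), TRANSFORM:P3(v=32,ok=T), EMIT:-] out:P2(v=0); bubbles=2
Tick 8: [PARSE:-, VALIDATE:-, TRANSFORM:P4(v=0,ok=F), EMIT:P3(v=32,ok=T)] out:-; bubbles=2
Tick 9: [PARSE:-, VALIDATE:-, TRANSFORM:-, EMIT:P4(v=0,ok=F)] out:P3(v=32); bubbles=3
Tick 10: [PARSE:-, VALIDATE:-, TRANSFORM:-, EMIT:-] out:P4(v=0); bubbles=4
Tick 11: [PARSE:-, VALIDATE:-, TRANSFORM:-, EMIT:-] out:-; bubbles=4
Tick 12: [PARSE:-, VALIDATE:-, TRANSFORM:-, EMIT:-] out:-; bubbles=4
Tick 13: [PARSE:-, VALIDATE:-, TRANSFORM:-, EMIT:-] out:-; bubbles=4
Tick 14: [PARSE:-, VALIDATE:-, TRANSFORM:-, EMIT:-] out:-; bubbles=4
Tick 15: [PARSE:-, VALIDATE:-, TRANSFORM:-, EMIT:-] out:-; bubbles=4
Total bubble-slots: 44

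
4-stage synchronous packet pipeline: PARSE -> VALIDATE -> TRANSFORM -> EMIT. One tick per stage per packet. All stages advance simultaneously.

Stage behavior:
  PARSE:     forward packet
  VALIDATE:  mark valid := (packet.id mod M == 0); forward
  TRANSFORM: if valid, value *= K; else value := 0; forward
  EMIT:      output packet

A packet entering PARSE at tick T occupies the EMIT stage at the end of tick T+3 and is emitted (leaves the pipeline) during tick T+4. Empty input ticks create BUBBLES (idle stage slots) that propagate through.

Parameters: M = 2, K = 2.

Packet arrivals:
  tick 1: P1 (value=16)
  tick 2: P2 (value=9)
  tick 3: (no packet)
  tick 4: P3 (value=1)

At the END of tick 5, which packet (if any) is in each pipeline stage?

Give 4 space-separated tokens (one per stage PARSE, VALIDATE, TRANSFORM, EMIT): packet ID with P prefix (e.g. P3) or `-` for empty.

Answer: - P3 - P2

Derivation:
Tick 1: [PARSE:P1(v=16,ok=F), VALIDATE:-, TRANSFORM:-, EMIT:-] out:-; in:P1
Tick 2: [PARSE:P2(v=9,ok=F), VALIDATE:P1(v=16,ok=F), TRANSFORM:-, EMIT:-] out:-; in:P2
Tick 3: [PARSE:-, VALIDATE:P2(v=9,ok=T), TRANSFORM:P1(v=0,ok=F), EMIT:-] out:-; in:-
Tick 4: [PARSE:P3(v=1,ok=F), VALIDATE:-, TRANSFORM:P2(v=18,ok=T), EMIT:P1(v=0,ok=F)] out:-; in:P3
Tick 5: [PARSE:-, VALIDATE:P3(v=1,ok=F), TRANSFORM:-, EMIT:P2(v=18,ok=T)] out:P1(v=0); in:-
At end of tick 5: ['-', 'P3', '-', 'P2']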